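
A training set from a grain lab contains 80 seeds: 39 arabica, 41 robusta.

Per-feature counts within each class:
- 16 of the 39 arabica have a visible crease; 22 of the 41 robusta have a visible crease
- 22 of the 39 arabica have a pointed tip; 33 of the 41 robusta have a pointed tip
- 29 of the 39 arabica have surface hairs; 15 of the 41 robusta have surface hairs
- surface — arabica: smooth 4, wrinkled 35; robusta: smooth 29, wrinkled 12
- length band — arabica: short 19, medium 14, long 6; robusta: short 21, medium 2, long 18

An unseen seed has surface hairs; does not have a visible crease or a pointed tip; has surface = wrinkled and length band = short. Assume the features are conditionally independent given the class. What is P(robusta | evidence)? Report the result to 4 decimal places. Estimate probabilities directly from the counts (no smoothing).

arabica: (39/80) × (23/39) × (17/39) × (29/39) × (35/39) × (19/39) ≈ 0.0407425
robusta: (41/80) × (19/41) × (8/41) × (15/41) × (12/41) × (21/41) ≈ 0.00254162
P(robusta | x) = 0.00254162 / 0.04328412 ≈ 0.0587

0.0587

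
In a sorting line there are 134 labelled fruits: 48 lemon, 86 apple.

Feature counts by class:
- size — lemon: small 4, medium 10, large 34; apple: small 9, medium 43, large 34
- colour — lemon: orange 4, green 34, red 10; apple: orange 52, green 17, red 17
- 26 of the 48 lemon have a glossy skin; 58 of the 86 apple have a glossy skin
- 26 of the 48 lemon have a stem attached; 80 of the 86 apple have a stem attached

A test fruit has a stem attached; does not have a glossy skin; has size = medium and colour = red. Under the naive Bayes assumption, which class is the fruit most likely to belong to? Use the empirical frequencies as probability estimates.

apple

lemon: (48/134) × (10/48) × (10/48) × (22/48) × (26/48) ≈ 0.00385982
apple: (86/134) × (43/86) × (17/86) × (28/86) × (80/86) ≈ 0.0192117
Highest score → apple.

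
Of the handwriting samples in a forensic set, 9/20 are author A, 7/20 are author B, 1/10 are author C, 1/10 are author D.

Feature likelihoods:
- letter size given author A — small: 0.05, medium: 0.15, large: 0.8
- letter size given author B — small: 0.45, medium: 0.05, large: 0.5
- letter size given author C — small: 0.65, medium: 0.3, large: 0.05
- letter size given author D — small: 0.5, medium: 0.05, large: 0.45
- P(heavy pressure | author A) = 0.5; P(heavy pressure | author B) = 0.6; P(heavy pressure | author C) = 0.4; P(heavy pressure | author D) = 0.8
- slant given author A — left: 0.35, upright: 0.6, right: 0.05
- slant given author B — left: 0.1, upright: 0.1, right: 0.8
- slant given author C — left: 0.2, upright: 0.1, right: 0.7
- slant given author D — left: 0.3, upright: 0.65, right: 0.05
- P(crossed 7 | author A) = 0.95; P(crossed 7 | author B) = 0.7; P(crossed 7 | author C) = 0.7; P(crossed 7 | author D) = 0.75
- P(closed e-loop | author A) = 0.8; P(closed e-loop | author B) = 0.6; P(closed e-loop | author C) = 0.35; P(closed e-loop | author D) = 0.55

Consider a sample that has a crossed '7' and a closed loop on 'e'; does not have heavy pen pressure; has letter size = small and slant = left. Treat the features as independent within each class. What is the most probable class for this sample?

author A

author A: 0.45 × 0.05 × (1−0.5) × 0.35 × 0.95 × 0.8 = 0.0029925
author B: 0.35 × 0.45 × (1−0.6) × 0.1 × 0.7 × 0.6 = 0.002646
author C: 0.1 × 0.65 × (1−0.4) × 0.2 × 0.7 × 0.35 = 0.001911
author D: 0.1 × 0.5 × (1−0.8) × 0.3 × 0.75 × 0.55 = 0.0012375
Highest score → author A.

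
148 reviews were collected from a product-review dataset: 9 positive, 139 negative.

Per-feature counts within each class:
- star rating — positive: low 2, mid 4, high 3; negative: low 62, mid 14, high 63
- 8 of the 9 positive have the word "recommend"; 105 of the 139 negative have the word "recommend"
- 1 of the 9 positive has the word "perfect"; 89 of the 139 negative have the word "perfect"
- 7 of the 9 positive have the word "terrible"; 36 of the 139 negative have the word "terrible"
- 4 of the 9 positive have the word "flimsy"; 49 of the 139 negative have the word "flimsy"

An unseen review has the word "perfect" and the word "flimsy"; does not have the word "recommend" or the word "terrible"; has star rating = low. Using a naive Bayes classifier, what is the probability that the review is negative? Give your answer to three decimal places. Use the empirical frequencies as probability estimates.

0.999

positive: (9/148) × (2/9) × (1/9) × (1/9) × (2/9) × (4/9) ≈ 0.0000164774
negative: (139/148) × (62/139) × (34/139) × (89/139) × (103/139) × (49/139) ≈ 0.0171385
P(negative | x) = 0.0171385 / 0.0171549774 ≈ 0.999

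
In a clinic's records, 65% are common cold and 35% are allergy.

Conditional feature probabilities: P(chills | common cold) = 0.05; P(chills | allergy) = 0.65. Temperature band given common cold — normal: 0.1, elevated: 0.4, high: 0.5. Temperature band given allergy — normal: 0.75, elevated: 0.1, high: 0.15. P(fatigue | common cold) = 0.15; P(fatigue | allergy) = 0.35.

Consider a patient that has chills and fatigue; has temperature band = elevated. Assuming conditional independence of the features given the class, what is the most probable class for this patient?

allergy

common cold: 0.65 × 0.05 × 0.4 × 0.15 = 0.00195
allergy: 0.35 × 0.65 × 0.1 × 0.35 = 0.0079625
Highest score → allergy.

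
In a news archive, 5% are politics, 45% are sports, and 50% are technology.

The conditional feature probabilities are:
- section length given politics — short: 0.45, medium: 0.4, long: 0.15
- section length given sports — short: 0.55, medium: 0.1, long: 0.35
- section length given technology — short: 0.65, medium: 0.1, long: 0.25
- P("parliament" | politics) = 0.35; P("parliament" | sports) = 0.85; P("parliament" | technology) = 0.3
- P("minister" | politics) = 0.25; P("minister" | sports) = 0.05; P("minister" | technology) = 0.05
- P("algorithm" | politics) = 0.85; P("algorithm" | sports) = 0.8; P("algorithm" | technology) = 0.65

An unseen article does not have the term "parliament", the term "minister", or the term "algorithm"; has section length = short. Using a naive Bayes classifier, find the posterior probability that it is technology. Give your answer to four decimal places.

politics: 0.05 × 0.45 × (1−0.35) × (1−0.25) × (1−0.85) = 0.0016453125
sports: 0.45 × 0.55 × (1−0.85) × (1−0.05) × (1−0.8) = 0.00705375
technology: 0.5 × 0.65 × (1−0.3) × (1−0.05) × (1−0.65) = 0.07564375
P(technology | x) = 0.07564375 / 0.0843428125 ≈ 0.8969

0.8969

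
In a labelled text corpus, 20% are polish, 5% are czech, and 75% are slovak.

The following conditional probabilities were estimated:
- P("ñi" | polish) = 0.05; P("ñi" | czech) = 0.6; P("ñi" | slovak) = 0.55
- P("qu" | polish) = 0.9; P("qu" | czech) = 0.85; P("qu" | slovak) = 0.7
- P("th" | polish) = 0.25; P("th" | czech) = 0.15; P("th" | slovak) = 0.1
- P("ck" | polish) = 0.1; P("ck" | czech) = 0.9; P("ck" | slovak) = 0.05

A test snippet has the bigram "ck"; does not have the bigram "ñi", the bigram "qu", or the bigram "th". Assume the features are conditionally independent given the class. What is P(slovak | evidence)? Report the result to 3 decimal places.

polish: 0.2 × (1−0.05) × (1−0.9) × (1−0.25) × 0.1 = 0.001425
czech: 0.05 × (1−0.6) × (1−0.85) × (1−0.15) × 0.9 = 0.002295
slovak: 0.75 × (1−0.55) × (1−0.7) × (1−0.1) × 0.05 = 0.00455625
P(slovak | x) = 0.00455625 / 0.00827625 ≈ 0.551

0.551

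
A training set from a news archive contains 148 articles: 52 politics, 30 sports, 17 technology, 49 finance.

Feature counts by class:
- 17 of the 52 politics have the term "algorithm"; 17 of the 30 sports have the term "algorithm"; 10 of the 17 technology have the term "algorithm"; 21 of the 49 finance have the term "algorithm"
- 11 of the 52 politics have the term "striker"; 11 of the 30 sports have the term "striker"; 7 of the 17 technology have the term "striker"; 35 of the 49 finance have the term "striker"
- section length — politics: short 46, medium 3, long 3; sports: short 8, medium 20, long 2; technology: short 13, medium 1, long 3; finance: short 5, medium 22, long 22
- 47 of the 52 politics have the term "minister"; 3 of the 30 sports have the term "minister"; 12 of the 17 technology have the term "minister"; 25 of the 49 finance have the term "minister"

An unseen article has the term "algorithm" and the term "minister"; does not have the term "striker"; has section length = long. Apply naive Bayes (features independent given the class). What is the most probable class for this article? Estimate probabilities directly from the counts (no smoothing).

politics: (52/148) × (17/52) × (41/52) × (3/52) × (47/52) ≈ 0.00472259
sports: (30/148) × (17/30) × (19/30) × (2/30) × (3/30) ≈ 0.000484985
technology: (17/148) × (10/17) × (10/17) × (3/17) × (12/17) ≈ 0.00495101
finance: (49/148) × (21/49) × (14/49) × (22/49) × (25/49) ≈ 0.00928667
Highest score → finance.

finance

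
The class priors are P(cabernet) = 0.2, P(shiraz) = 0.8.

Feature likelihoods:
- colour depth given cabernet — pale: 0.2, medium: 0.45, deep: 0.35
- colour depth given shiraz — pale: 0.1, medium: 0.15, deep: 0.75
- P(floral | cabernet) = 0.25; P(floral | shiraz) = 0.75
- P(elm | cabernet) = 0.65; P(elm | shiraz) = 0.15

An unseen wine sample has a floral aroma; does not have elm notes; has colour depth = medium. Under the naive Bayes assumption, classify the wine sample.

shiraz

cabernet: 0.2 × 0.45 × 0.25 × (1−0.65) = 0.007875
shiraz: 0.8 × 0.15 × 0.75 × (1−0.15) = 0.0765
Highest score → shiraz.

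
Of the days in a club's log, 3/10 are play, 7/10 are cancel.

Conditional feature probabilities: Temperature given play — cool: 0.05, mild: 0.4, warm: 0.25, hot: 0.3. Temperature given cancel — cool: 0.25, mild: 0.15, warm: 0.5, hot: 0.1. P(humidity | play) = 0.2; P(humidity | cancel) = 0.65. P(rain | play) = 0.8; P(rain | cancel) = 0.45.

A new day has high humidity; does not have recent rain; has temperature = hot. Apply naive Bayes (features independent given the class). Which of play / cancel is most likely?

play: 0.3 × 0.3 × 0.2 × (1−0.8) = 0.0036
cancel: 0.7 × 0.1 × 0.65 × (1−0.45) = 0.025025
Highest score → cancel.

cancel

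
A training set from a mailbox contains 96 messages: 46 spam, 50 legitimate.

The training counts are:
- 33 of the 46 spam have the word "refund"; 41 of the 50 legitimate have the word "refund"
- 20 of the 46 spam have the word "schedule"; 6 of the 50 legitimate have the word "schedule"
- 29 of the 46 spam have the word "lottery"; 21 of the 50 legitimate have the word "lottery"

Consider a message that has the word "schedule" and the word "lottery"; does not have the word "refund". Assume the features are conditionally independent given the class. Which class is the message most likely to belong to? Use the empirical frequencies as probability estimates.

spam

spam: (46/96) × (13/46) × (20/46) × (29/46) ≈ 0.037118
legitimate: (50/96) × (9/50) × (6/50) × (21/50) = 0.004725
Highest score → spam.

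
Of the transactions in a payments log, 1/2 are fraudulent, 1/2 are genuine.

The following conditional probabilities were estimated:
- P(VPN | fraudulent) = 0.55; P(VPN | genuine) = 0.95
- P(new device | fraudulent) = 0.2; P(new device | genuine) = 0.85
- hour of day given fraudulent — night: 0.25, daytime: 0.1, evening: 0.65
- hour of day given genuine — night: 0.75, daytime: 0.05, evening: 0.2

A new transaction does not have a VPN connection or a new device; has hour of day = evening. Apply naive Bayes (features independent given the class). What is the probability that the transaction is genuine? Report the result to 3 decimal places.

fraudulent: 0.5 × (1−0.55) × (1−0.2) × 0.65 = 0.117
genuine: 0.5 × (1−0.95) × (1−0.85) × 0.2 = 0.00075
P(genuine | x) = 0.00075 / 0.11775 ≈ 0.006

0.006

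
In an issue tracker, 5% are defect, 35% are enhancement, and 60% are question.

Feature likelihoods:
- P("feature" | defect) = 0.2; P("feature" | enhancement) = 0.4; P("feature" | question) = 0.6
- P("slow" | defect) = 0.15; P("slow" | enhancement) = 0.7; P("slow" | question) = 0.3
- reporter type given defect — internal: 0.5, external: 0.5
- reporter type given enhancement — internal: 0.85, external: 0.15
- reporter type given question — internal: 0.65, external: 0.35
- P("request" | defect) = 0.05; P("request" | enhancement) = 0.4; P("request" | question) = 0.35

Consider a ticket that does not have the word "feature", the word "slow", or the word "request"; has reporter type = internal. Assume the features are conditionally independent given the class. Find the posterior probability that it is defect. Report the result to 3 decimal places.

0.135

defect: 0.05 × (1−0.2) × (1−0.15) × 0.5 × (1−0.05) = 0.01615
enhancement: 0.35 × (1−0.4) × (1−0.7) × 0.85 × (1−0.4) = 0.03213
question: 0.6 × (1−0.6) × (1−0.3) × 0.65 × (1−0.35) = 0.07098
P(defect | x) = 0.01615 / 0.11926 ≈ 0.135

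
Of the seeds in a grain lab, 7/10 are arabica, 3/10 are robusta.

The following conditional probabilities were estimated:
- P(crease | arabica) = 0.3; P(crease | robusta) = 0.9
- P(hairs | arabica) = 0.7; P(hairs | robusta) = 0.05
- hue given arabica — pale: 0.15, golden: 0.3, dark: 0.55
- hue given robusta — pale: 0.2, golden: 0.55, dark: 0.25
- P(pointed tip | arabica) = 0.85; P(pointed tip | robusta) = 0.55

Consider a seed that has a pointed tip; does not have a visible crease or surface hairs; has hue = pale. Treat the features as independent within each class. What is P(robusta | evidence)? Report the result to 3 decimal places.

0.143

arabica: 0.7 × (1−0.3) × (1−0.7) × 0.15 × 0.85 = 0.0187425
robusta: 0.3 × (1−0.9) × (1−0.05) × 0.2 × 0.55 = 0.003135
P(robusta | x) = 0.003135 / 0.0218775 ≈ 0.143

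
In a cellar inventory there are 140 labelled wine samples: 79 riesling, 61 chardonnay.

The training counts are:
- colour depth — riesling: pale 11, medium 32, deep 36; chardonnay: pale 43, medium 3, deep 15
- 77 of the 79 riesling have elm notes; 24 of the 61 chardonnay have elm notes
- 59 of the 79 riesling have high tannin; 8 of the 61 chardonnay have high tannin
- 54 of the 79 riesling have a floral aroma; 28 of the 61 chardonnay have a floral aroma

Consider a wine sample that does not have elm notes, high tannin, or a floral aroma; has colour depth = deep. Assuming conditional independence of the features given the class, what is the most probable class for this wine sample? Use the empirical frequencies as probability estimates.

riesling: (79/140) × (36/79) × (2/79) × (20/79) × (25/79) ≈ 0.000521547
chardonnay: (61/140) × (15/61) × (37/61) × (53/61) × (33/61) ≈ 0.0305468
Highest score → chardonnay.

chardonnay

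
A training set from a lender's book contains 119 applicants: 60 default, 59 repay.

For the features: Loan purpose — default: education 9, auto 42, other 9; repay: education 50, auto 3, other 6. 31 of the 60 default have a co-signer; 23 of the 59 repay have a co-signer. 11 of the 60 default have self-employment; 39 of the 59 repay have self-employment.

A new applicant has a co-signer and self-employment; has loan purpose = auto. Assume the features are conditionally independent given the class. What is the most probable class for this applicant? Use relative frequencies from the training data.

default: (60/119) × (42/60) × (31/60) × (11/60) ≈ 0.0334314
repay: (59/119) × (3/59) × (23/59) × (39/59) ≈ 0.00649625
Highest score → default.

default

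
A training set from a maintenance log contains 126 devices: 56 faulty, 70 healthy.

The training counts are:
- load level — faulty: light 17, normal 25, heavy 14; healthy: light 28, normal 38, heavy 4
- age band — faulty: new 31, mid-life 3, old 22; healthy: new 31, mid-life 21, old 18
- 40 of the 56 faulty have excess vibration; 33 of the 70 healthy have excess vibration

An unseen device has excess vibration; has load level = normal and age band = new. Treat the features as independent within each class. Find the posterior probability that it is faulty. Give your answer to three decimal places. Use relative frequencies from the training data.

faulty: (56/126) × (25/56) × (31/56) × (40/56) ≈ 0.078454
healthy: (70/126) × (38/70) × (31/70) × (33/70) ≈ 0.062964
P(faulty | x) = 0.078454 / 0.141418 ≈ 0.555

0.555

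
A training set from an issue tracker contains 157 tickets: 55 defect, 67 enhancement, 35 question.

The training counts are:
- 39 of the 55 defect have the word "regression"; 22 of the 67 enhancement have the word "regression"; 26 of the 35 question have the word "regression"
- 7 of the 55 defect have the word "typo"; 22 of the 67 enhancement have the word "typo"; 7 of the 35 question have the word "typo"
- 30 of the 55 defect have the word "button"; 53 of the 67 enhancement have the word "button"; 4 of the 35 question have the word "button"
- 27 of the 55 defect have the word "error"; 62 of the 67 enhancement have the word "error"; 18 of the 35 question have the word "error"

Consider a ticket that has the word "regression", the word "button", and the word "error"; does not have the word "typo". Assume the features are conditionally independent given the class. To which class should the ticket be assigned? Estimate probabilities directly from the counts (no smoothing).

defect: (55/157) × (39/55) × (48/55) × (30/55) × (27/55) ≈ 0.0580501
enhancement: (67/157) × (22/67) × (45/67) × (53/67) × (62/67) ≈ 0.0688936
question: (35/157) × (26/35) × (28/35) × (4/35) × (18/35) ≈ 0.00778682
Highest score → enhancement.

enhancement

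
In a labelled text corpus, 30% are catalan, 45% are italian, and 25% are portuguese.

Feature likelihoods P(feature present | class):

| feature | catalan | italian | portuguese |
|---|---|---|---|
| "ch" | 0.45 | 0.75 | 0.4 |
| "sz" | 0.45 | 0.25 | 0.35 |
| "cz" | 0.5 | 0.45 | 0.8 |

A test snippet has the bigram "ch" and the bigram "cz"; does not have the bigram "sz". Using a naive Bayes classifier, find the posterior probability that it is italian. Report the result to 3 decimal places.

0.561

catalan: 0.3 × 0.45 × (1−0.45) × 0.5 = 0.037125
italian: 0.45 × 0.75 × (1−0.25) × 0.45 = 0.11390625
portuguese: 0.25 × 0.4 × (1−0.35) × 0.8 = 0.052
P(italian | x) = 0.11390625 / 0.20303125 ≈ 0.561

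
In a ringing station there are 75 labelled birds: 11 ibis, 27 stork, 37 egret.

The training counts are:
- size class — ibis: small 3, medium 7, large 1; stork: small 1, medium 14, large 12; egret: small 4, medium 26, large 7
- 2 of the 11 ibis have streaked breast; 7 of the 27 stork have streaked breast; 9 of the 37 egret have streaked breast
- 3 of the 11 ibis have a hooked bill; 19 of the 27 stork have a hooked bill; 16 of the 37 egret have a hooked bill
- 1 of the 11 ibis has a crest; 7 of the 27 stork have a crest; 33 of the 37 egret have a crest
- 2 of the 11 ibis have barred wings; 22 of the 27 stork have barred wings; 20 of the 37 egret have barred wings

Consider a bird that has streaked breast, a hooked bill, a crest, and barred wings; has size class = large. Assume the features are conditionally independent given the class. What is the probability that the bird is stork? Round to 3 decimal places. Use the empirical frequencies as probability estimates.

ibis: (11/75) × (1/11) × (2/11) × (3/11) × (1/11) × (2/11) ≈ 0.0000109282
stork: (27/75) × (12/27) × (7/27) × (19/27) × (7/27) × (22/27) ≈ 0.00616648
egret: (37/75) × (7/37) × (9/37) × (16/37) × (33/37) × (20/37) ≈ 0.004733
P(stork | x) = 0.00616648 / 0.0109104082 ≈ 0.565

0.565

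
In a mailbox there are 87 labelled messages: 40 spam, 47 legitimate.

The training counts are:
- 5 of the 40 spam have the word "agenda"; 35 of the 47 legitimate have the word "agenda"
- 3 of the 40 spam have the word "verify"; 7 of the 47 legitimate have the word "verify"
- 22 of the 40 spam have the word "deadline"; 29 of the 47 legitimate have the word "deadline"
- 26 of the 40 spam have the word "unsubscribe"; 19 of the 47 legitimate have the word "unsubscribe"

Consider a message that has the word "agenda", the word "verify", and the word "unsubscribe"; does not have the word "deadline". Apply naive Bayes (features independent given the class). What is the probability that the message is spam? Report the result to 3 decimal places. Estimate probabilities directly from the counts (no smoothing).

0.120

spam: (40/87) × (5/40) × (3/40) × (18/40) × (26/40) ≈ 0.00126078
legitimate: (47/87) × (35/47) × (7/47) × (18/47) × (19/47) ≈ 0.0092764
P(spam | x) = 0.00126078 / 0.01053718 ≈ 0.120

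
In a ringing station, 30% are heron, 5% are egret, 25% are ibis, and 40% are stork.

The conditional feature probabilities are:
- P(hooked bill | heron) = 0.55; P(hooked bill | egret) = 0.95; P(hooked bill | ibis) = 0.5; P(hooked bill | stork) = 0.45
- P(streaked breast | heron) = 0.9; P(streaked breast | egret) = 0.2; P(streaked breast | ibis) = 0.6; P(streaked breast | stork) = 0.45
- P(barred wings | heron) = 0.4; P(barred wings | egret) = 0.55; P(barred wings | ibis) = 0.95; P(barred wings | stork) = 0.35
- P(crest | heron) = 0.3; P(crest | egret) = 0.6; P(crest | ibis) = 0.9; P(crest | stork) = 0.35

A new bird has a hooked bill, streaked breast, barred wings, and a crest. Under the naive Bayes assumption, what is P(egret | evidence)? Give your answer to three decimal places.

heron: 0.3 × 0.55 × 0.9 × 0.4 × 0.3 = 0.01782
egret: 0.05 × 0.95 × 0.2 × 0.55 × 0.6 = 0.003135
ibis: 0.25 × 0.5 × 0.6 × 0.95 × 0.9 = 0.064125
stork: 0.4 × 0.45 × 0.45 × 0.35 × 0.35 = 0.0099225
P(egret | x) = 0.003135 / 0.0950025 ≈ 0.033

0.033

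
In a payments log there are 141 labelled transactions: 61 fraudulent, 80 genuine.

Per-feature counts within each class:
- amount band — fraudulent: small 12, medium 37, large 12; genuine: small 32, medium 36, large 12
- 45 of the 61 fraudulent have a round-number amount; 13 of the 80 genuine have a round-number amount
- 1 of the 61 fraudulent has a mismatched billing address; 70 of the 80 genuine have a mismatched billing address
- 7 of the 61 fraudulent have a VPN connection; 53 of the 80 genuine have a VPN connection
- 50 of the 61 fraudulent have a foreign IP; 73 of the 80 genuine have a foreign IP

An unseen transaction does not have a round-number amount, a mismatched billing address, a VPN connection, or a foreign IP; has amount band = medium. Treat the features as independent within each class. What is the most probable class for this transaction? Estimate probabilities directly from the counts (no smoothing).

fraudulent: (61/141) × (37/61) × (16/61) × (60/61) × (54/61) × (11/61) ≈ 0.0108074
genuine: (80/141) × (36/80) × (67/80) × (10/80) × (27/80) × (7/80) ≈ 0.000789333
Highest score → fraudulent.

fraudulent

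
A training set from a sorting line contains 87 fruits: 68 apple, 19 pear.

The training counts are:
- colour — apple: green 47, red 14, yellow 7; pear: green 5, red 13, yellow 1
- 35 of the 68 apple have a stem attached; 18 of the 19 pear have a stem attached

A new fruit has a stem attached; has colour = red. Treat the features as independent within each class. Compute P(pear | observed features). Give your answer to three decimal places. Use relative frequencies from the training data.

0.631

apple: (68/87) × (14/68) × (35/68) ≈ 0.0828262
pear: (19/87) × (13/19) × (18/19) ≈ 0.141561
P(pear | x) = 0.141561 / 0.2243872 ≈ 0.631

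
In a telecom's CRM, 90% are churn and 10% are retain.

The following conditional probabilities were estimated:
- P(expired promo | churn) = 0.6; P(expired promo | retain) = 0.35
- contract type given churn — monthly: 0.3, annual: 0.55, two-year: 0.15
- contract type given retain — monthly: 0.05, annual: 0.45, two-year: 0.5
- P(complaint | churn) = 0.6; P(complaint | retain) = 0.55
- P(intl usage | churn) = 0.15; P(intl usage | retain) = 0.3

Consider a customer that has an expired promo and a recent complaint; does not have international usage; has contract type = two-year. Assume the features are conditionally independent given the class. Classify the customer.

churn

churn: 0.9 × 0.6 × 0.15 × 0.6 × (1−0.15) = 0.04131
retain: 0.1 × 0.35 × 0.5 × 0.55 × (1−0.3) = 0.0067375
Highest score → churn.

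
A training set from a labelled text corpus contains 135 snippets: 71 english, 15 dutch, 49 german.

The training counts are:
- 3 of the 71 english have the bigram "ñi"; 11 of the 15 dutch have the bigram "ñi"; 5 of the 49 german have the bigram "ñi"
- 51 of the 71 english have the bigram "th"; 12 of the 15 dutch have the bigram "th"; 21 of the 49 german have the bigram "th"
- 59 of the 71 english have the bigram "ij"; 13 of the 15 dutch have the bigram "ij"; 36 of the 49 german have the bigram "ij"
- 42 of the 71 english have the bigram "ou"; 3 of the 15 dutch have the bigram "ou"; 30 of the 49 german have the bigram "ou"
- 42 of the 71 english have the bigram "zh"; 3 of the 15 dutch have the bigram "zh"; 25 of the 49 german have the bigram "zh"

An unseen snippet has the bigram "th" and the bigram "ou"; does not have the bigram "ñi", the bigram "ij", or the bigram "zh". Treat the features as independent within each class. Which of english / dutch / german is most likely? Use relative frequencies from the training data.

english: (71/135) × (68/71) × (51/71) × (12/71) × (42/71) × (29/71) ≈ 0.0147754
dutch: (15/135) × (4/15) × (12/15) × (2/15) × (3/15) × (12/15) ≈ 0.000505679
german: (49/135) × (44/49) × (21/49) × (13/49) × (30/49) × (24/49) ≈ 0.011113
Highest score → english.

english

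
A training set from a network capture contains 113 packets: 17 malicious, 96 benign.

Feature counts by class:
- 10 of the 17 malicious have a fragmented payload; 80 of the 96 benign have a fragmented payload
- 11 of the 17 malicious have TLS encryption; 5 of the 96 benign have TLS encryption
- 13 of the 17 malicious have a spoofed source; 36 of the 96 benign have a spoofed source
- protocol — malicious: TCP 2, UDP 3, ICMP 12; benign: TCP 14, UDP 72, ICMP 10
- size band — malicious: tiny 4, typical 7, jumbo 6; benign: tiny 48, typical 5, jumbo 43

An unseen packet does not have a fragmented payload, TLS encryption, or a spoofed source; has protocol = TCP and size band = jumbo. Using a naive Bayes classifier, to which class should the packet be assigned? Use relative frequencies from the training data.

benign

malicious: (17/113) × (7/17) × (6/17) × (4/17) × (2/17) × (6/17) ≈ 0.000213607
benign: (96/113) × (16/96) × (91/96) × (60/96) × (14/96) × (43/96) ≈ 0.00547956
Highest score → benign.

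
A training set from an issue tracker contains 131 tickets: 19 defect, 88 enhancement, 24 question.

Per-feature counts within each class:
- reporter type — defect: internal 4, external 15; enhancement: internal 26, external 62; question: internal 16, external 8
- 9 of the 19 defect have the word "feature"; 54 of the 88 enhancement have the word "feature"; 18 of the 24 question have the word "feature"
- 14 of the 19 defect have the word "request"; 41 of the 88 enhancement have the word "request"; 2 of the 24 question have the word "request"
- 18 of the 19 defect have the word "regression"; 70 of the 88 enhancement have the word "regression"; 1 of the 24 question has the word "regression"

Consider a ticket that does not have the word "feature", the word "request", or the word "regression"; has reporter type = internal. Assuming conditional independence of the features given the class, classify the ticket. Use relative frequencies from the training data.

defect: (19/131) × (4/19) × (10/19) × (5/19) × (1/19) ≈ 0.000222586
enhancement: (88/131) × (26/88) × (34/88) × (47/88) × (18/88) ≈ 0.00837729
question: (24/131) × (16/24) × (6/24) × (22/24) × (23/24) ≈ 0.0268236
Highest score → question.

question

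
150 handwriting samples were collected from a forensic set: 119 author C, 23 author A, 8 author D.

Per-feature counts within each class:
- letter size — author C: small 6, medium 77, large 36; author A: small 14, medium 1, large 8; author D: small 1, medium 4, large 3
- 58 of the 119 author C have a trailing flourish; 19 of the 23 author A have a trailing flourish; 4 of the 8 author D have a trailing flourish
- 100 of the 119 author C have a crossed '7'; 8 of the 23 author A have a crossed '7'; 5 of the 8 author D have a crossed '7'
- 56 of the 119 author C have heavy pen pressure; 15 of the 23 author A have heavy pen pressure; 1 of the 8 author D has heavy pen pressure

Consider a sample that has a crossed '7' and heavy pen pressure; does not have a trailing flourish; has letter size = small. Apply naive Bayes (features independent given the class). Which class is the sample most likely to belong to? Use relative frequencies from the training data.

author C

author C: (119/150) × (6/119) × (61/119) × (100/119) × (56/119) ≈ 0.00810843
author A: (23/150) × (14/23) × (4/23) × (8/23) × (15/23) ≈ 0.00368209
author D: (8/150) × (1/8) × (4/8) × (5/8) × (1/8) ≈ 0.000260417
Highest score → author C.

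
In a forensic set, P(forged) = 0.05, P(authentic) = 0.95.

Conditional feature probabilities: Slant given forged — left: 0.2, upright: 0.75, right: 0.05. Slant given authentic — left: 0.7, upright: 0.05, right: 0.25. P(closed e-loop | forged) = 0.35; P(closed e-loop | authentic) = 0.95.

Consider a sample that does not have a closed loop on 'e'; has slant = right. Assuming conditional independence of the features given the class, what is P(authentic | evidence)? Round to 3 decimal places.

forged: 0.05 × 0.05 × (1−0.35) = 0.001625
authentic: 0.95 × 0.25 × (1−0.95) = 0.011875
P(authentic | x) = 0.011875 / 0.0135 ≈ 0.880

0.880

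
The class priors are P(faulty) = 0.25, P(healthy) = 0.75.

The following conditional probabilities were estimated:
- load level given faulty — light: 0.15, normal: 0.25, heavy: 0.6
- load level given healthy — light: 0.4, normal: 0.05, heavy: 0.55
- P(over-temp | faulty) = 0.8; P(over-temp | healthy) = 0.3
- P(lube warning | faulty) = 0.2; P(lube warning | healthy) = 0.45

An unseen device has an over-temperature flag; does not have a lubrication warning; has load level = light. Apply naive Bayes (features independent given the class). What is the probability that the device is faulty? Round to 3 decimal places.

0.327

faulty: 0.25 × 0.15 × 0.8 × (1−0.2) = 0.024
healthy: 0.75 × 0.4 × 0.3 × (1−0.45) = 0.0495
P(faulty | x) = 0.024 / 0.0735 ≈ 0.327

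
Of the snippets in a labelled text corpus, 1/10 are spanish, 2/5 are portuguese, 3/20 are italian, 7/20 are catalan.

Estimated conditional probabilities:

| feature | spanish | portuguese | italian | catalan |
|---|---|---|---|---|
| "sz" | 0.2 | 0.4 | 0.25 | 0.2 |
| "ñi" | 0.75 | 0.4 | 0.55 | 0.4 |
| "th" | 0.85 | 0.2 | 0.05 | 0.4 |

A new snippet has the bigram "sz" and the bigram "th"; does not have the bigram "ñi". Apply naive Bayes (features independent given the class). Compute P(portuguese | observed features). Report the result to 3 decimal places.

0.467

spanish: 0.1 × 0.2 × (1−0.75) × 0.85 = 0.00425
portuguese: 0.4 × 0.4 × (1−0.4) × 0.2 = 0.0192
italian: 0.15 × 0.25 × (1−0.55) × 0.05 = 0.00084375
catalan: 0.35 × 0.2 × (1−0.4) × 0.4 = 0.0168
P(portuguese | x) = 0.0192 / 0.04109375 ≈ 0.467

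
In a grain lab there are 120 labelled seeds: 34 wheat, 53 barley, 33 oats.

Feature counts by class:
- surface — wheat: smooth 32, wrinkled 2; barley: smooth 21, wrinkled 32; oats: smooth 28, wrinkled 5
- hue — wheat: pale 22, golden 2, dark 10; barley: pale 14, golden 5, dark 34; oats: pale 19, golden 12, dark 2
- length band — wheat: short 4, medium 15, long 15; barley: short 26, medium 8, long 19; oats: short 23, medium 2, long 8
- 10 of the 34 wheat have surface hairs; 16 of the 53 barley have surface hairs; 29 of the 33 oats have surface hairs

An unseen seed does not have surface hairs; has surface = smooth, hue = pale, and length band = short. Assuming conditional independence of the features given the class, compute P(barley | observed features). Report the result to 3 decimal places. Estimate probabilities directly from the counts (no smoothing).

wheat: (34/120) × (32/34) × (22/34) × (4/34) × (24/34) ≈ 0.0143293
barley: (53/120) × (21/53) × (14/53) × (26/53) × (37/53) ≈ 0.0158312
oats: (33/120) × (28/33) × (19/33) × (23/33) × (4/33) ≈ 0.0113495
P(barley | x) = 0.0158312 / 0.04151 ≈ 0.381

0.381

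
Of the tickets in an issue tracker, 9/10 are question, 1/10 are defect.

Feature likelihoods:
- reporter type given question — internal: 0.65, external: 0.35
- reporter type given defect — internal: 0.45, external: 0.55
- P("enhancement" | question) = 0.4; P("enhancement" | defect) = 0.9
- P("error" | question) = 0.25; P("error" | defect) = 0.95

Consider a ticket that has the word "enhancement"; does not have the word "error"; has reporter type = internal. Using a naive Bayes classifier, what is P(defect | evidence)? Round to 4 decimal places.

question: 0.9 × 0.65 × 0.4 × (1−0.25) = 0.1755
defect: 0.1 × 0.45 × 0.9 × (1−0.95) = 0.002025
P(defect | x) = 0.002025 / 0.177525 ≈ 0.0114

0.0114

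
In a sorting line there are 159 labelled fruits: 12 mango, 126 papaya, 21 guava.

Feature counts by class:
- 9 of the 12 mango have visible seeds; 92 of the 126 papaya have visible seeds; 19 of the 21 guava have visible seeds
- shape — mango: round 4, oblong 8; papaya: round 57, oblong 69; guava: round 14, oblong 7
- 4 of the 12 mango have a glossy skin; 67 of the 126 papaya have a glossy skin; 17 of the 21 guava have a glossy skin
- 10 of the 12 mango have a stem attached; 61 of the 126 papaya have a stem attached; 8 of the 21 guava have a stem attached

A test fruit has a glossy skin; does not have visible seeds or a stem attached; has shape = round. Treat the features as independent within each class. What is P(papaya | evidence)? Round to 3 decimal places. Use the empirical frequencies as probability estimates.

mango: (12/159) × (3/12) × (4/12) × (4/12) × (2/12) ≈ 0.000349406
papaya: (126/159) × (34/126) × (57/126) × (67/126) × (65/126) ≈ 0.0265359
guava: (21/159) × (2/21) × (14/21) × (17/21) × (13/21) ≈ 0.00420238
P(papaya | x) = 0.0265359 / 0.031087686 ≈ 0.854

0.854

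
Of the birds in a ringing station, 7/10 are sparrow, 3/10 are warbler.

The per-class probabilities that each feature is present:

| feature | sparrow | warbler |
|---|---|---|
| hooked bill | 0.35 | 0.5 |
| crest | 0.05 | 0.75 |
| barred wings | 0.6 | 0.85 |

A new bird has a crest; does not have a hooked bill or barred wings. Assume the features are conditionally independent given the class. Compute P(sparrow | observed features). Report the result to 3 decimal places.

0.350

sparrow: 0.7 × (1−0.35) × 0.05 × (1−0.6) = 0.0091
warbler: 0.3 × (1−0.5) × 0.75 × (1−0.85) = 0.016875
P(sparrow | x) = 0.0091 / 0.025975 ≈ 0.350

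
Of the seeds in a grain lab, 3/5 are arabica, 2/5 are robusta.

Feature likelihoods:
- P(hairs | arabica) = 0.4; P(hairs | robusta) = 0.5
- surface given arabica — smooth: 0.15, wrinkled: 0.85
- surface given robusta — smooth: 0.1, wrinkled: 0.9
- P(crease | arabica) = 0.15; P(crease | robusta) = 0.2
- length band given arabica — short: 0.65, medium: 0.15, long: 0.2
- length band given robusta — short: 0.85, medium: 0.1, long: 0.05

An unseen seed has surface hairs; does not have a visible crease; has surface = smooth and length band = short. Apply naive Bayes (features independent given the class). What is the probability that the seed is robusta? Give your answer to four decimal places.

0.4061

arabica: 0.6 × 0.4 × 0.15 × (1−0.15) × 0.65 = 0.01989
robusta: 0.4 × 0.5 × 0.1 × (1−0.2) × 0.85 = 0.0136
P(robusta | x) = 0.0136 / 0.03349 ≈ 0.4061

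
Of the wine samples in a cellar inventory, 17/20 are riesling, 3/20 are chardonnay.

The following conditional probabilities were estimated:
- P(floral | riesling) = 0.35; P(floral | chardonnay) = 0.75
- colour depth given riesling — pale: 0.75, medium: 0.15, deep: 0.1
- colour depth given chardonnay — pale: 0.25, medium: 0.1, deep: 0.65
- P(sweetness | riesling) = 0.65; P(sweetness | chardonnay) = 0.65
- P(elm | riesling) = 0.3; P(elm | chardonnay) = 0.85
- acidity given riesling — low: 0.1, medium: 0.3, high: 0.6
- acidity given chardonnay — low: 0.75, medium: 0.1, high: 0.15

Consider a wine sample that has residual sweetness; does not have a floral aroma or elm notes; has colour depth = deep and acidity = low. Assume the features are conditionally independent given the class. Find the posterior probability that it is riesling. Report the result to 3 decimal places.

0.585

riesling: 0.85 × (1−0.35) × 0.1 × 0.65 × (1−0.3) × 0.1 = 0.002513875
chardonnay: 0.15 × (1−0.75) × 0.65 × 0.65 × (1−0.85) × 0.75 = 0.001782421875
P(riesling | x) = 0.002513875 / 0.004296296875 ≈ 0.585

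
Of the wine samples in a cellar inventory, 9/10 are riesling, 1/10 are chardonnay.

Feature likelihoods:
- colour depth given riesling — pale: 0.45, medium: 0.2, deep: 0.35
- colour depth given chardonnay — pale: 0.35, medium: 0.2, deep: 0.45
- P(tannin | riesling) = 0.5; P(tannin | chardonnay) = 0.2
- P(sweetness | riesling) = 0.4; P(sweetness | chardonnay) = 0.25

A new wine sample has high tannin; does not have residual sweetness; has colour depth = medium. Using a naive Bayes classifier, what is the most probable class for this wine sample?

riesling: 0.9 × 0.2 × 0.5 × (1−0.4) = 0.054
chardonnay: 0.1 × 0.2 × 0.2 × (1−0.25) = 0.003
Highest score → riesling.

riesling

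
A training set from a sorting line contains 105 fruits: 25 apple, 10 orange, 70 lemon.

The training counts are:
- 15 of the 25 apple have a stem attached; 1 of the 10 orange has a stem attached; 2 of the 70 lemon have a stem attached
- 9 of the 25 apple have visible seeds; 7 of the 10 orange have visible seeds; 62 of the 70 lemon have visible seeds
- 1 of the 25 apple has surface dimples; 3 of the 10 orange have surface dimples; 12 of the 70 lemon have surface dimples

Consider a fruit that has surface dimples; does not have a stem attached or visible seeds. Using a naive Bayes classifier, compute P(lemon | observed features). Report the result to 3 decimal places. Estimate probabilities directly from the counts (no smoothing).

apple: (25/105) × (10/25) × (16/25) × (1/25) ≈ 0.0024381
orange: (10/105) × (9/10) × (3/10) × (3/10) ≈ 0.00771429
lemon: (70/105) × (68/70) × (8/70) × (12/70) ≈ 0.012688
P(lemon | x) = 0.012688 / 0.02284039 ≈ 0.556

0.556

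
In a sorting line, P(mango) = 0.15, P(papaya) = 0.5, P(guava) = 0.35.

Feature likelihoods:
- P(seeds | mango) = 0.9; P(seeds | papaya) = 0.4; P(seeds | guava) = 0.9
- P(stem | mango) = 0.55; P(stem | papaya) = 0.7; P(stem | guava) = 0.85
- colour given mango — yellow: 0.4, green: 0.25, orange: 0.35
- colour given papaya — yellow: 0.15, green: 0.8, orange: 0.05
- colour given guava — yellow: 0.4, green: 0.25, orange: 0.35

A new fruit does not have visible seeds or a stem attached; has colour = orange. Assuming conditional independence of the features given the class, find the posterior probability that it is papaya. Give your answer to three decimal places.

0.517

mango: 0.15 × (1−0.9) × (1−0.55) × 0.35 = 0.0023625
papaya: 0.5 × (1−0.4) × (1−0.7) × 0.05 = 0.0045
guava: 0.35 × (1−0.9) × (1−0.85) × 0.35 = 0.0018375
P(papaya | x) = 0.0045 / 0.0087 ≈ 0.517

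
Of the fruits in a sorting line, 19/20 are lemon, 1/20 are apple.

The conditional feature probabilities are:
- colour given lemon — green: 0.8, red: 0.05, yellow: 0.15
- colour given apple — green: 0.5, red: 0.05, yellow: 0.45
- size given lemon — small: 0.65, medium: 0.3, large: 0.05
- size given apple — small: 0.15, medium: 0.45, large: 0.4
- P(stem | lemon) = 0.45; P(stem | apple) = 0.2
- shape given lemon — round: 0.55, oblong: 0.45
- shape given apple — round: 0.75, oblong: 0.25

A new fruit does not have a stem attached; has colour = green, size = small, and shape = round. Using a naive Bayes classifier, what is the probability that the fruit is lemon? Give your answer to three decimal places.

0.985

lemon: 0.95 × 0.8 × 0.65 × (1−0.45) × 0.55 = 0.149435
apple: 0.05 × 0.5 × 0.15 × (1−0.2) × 0.75 = 0.00225
P(lemon | x) = 0.149435 / 0.151685 ≈ 0.985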